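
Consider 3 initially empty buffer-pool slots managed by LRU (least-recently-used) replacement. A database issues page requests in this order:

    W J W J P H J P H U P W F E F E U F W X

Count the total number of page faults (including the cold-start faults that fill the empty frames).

W -> miss, frames {W}
J -> miss, frames {W,J}
W -> hit
J -> hit
P -> miss, frames {W,J,P}
H -> miss, evict W, frames {J,P,H}
J -> hit
P -> hit
H -> hit
U -> miss, evict J, frames {P,H,U}
P -> hit
W -> miss, evict H, frames {U,P,W}
F -> miss, evict U, frames {P,W,F}
E -> miss, evict P, frames {W,F,E}
F -> hit
E -> hit
U -> miss, evict W, frames {F,E,U}
F -> hit
W -> miss, evict E, frames {U,F,W}
X -> miss, evict U, frames {F,W,X}
Page faults: 11.

11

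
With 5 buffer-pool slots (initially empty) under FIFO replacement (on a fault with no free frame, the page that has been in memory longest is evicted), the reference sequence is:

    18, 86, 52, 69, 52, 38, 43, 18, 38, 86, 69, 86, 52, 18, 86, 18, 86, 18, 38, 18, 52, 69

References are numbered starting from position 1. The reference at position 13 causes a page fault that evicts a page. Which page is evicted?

69

pos 1: 18 -> fault, frames {18}
pos 2: 86 -> fault, frames {18,86}
pos 3: 52 -> fault, frames {18,86,52}
pos 4: 69 -> fault, frames {18,86,52,69}
pos 5: 52 -> hit
pos 6: 38 -> fault, frames {18,86,52,69,38}
pos 7: 43 -> fault, evict 18, frames {86,52,69,38,43}
pos 8: 18 -> fault, evict 86, frames {52,69,38,43,18}
pos 9: 38 -> hit
pos 10: 86 -> fault, evict 52, frames {69,38,43,18,86}
pos 11: 69 -> hit
pos 12: 86 -> hit
pos 13: 52 -> fault, evict 69, frames {38,43,18,86,52}
At position 13, page 69 is evicted.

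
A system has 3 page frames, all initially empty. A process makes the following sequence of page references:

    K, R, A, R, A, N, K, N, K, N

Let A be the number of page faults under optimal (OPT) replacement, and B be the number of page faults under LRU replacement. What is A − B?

Under OPT: F F F . . F . . . . → 4 faults.
Under LRU: F F F . . F F . . . → 5 faults.
A − B = 4 − 5 = -1.

-1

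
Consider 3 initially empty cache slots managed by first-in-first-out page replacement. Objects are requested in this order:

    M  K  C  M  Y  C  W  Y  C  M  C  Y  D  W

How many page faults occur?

10

M -> fault, frames {M}
K -> fault, frames {M,K}
C -> fault, frames {M,K,C}
M -> hit
Y -> fault, evict M, frames {K,C,Y}
C -> hit
W -> fault, evict K, frames {C,Y,W}
Y -> hit
C -> hit
M -> fault, evict C, frames {Y,W,M}
C -> fault, evict Y, frames {W,M,C}
Y -> fault, evict W, frames {M,C,Y}
D -> fault, evict M, frames {C,Y,D}
W -> fault, evict C, frames {Y,D,W}
Page faults: 10.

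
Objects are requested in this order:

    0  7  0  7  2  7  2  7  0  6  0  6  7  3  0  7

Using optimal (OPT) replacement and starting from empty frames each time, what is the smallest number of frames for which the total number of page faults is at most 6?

3

f=1: 16 faults
f=2: 8 faults
f=3: 5 faults
f=4: 5 faults
f=5: 5 faults
Smallest f with faults ≤ 6 is 3.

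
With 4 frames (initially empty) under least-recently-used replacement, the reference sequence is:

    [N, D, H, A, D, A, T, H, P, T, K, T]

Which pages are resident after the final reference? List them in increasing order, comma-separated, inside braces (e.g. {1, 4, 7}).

{H, K, P, T}

N: miss, frames (N)
D: miss, frames (N D)
H: miss, frames (N D H)
A: miss, frames (N D H A)
D: hit
A: hit
T: miss, evict N, frames (H D A T)
H: hit
P: miss, evict D, frames (A T H P)
T: hit
K: miss, evict A, frames (H P T K)
T: hit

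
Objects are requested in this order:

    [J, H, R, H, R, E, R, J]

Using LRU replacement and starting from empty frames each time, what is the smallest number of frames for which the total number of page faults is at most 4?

4

f=1: 8 faults
f=2: 5 faults
f=3: 5 faults
f=4: 4 faults
Smallest f with faults ≤ 4 is 4.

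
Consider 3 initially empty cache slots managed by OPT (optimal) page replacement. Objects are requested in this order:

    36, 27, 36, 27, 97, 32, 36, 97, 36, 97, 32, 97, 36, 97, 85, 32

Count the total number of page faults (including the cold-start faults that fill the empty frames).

5

36 → miss, frames [36]
27 → miss, frames [36, 27]
36 → hit
27 → hit
97 → miss, frames [36, 27, 97]
32 → miss, evict 27, frames [36, 97, 32]
36 → hit
97 → hit
36 → hit
97 → hit
32 → hit
97 → hit
36 → hit
97 → hit
85 → miss, evict 97, frames [36, 32, 85]
32 → hit
Page faults: 5.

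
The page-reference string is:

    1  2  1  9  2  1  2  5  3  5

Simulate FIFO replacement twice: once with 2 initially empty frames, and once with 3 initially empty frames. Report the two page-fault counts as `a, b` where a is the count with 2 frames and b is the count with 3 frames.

2 frames: F F . F . F F F F . → 7 faults.
3 frames: F F . F . . . F F . → 5 faults.
5 < 7: adding a frame reduced faults, as is typical.

7, 5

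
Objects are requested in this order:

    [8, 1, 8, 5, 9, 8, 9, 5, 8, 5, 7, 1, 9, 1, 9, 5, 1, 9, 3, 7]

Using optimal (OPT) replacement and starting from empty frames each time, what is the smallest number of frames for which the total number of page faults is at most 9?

3

f=1: 20 faults
f=2: 12 faults
f=3: 8 faults
f=4: 6 faults
f=5: 6 faults
f=6: 6 faults
Smallest f with faults ≤ 9 is 3.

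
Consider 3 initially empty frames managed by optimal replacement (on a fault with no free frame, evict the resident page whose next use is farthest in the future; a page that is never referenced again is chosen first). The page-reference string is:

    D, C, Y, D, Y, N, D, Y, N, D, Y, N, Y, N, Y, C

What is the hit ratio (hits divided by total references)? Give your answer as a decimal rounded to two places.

0.69

D → miss, frames (D)
C → miss, frames (D C)
Y → miss, frames (D C Y)
D → hit
Y → hit
N → miss, evict C, frames (D Y N)
D → hit
Y → hit
N → hit
D → hit
Y → hit
N → hit
Y → hit
N → hit
Y → hit
C → miss, evict N, frames (D Y C)
Hits: 11 of 16 references → 11/16 = 0.6875.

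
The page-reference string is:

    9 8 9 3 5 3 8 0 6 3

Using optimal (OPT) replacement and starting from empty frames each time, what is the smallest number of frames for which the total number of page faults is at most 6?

f=1: 10 faults
f=2: 7 faults
f=3: 6 faults
f=4: 6 faults
f=5: 6 faults
f=6: 6 faults
Smallest f with faults ≤ 6 is 3.

3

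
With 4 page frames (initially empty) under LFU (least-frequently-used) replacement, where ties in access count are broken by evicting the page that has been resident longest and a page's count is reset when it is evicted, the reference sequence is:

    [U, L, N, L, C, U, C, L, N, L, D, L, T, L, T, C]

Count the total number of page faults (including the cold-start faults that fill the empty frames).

6

U: fault, frames [U]
L: fault, frames [U, L]
N: fault, frames [U, L, N]
L: hit
C: fault, frames [U, L, N, C]
U: hit
C: hit
L: hit
N: hit
L: hit
D: fault, evict U, frames [L, N, C, D]
L: hit
T: fault, evict D, frames [L, N, C, T]
L: hit
T: hit
C: hit
Page faults: 6.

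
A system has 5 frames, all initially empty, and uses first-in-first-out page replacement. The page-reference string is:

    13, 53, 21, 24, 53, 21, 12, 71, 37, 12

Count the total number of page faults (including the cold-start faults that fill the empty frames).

7

13 → miss, frames (13)
53 → miss, frames (13 53)
21 → miss, frames (13 53 21)
24 → miss, frames (13 53 21 24)
53 → hit
21 → hit
12 → miss, frames (13 53 21 24 12)
71 → miss, evict 13, frames (53 21 24 12 71)
37 → miss, evict 53, frames (21 24 12 71 37)
12 → hit
Page faults: 7.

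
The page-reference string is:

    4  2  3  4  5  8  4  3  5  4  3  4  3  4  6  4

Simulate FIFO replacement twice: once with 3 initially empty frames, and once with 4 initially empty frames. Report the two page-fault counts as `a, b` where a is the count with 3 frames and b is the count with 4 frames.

3 frames: F F F . F F F F F . . . . . F F → 10 faults.
4 frames: F F F . F F F . . . . . . . F . → 7 faults.
7 < 10: adding a frame reduced faults, as is typical.

10, 7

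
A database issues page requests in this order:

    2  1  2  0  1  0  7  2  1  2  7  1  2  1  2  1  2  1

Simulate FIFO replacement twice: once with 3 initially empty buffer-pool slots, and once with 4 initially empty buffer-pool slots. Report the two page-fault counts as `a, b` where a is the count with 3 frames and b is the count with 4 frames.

3 frames: F F . F . . F F F . . . . . . . . . → 6 faults.
4 frames: F F . F . . F . . . . . . . . . . . → 4 faults.
4 < 6: adding a frame reduced faults, as is typical.

6, 4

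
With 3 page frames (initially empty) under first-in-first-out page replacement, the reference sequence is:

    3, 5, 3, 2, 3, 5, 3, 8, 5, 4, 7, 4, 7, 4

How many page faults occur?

6

3 → fault, frames [3]
5 → fault, frames [3, 5]
3 → hit
2 → fault, frames [3, 5, 2]
3 → hit
5 → hit
3 → hit
8 → fault, evict 3, frames [5, 2, 8]
5 → hit
4 → fault, evict 5, frames [2, 8, 4]
7 → fault, evict 2, frames [8, 4, 7]
4 → hit
7 → hit
4 → hit
Page faults: 6.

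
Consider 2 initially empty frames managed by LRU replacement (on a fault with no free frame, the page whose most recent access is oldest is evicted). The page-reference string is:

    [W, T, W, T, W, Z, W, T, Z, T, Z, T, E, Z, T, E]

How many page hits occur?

7

W → fault, frames [W]
T → fault, frames [W, T]
W → hit
T → hit
W → hit
Z → fault, evict T, frames [W, Z]
W → hit
T → fault, evict Z, frames [W, T]
Z → fault, evict W, frames [T, Z]
T → hit
Z → hit
T → hit
E → fault, evict Z, frames [T, E]
Z → fault, evict T, frames [E, Z]
T → fault, evict E, frames [Z, T]
E → fault, evict Z, frames [T, E]
Hits: 7.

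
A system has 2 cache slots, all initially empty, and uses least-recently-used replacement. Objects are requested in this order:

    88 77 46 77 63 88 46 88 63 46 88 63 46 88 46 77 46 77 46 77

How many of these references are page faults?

88 -> fault, frames (88)
77 -> fault, frames (88 77)
46 -> fault, evict 88, frames (77 46)
77 -> hit
63 -> fault, evict 46, frames (77 63)
88 -> fault, evict 77, frames (63 88)
46 -> fault, evict 63, frames (88 46)
88 -> hit
63 -> fault, evict 46, frames (88 63)
46 -> fault, evict 88, frames (63 46)
88 -> fault, evict 63, frames (46 88)
63 -> fault, evict 46, frames (88 63)
46 -> fault, evict 88, frames (63 46)
88 -> fault, evict 63, frames (46 88)
46 -> hit
77 -> fault, evict 88, frames (46 77)
46 -> hit
77 -> hit
46 -> hit
77 -> hit
Page faults: 13.

13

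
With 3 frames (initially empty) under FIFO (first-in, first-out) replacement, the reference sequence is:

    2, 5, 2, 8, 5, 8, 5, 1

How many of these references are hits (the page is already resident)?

4

2 → fault, frames (2)
5 → fault, frames (2 5)
2 → hit
8 → fault, frames (2 5 8)
5 → hit
8 → hit
5 → hit
1 → fault, evict 2, frames (5 8 1)
Hits: 4.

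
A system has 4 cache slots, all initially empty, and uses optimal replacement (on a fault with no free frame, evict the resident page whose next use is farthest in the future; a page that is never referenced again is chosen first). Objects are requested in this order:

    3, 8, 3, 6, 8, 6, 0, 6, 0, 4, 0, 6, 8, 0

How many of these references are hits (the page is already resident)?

9

3 → fault, frames (3)
8 → fault, frames (3 8)
3 → hit
6 → fault, frames (3 8 6)
8 → hit
6 → hit
0 → fault, frames (3 8 6 0)
6 → hit
0 → hit
4 → fault, evict 3, frames (8 6 0 4)
0 → hit
6 → hit
8 → hit
0 → hit
Hits: 9.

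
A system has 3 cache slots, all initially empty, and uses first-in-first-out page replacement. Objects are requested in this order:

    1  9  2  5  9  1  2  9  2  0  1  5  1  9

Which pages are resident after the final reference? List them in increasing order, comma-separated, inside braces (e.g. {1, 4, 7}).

1 -> miss, frames {1}
9 -> miss, frames {1,9}
2 -> miss, frames {1,9,2}
5 -> miss, evict 1, frames {9,2,5}
9 -> hit
1 -> miss, evict 9, frames {2,5,1}
2 -> hit
9 -> miss, evict 2, frames {5,1,9}
2 -> miss, evict 5, frames {1,9,2}
0 -> miss, evict 1, frames {9,2,0}
1 -> miss, evict 9, frames {2,0,1}
5 -> miss, evict 2, frames {0,1,5}
1 -> hit
9 -> miss, evict 0, frames {1,5,9}

{1, 5, 9}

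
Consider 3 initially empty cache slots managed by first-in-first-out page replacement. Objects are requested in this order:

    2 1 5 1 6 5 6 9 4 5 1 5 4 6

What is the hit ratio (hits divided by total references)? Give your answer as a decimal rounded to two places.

0.36

2 -> miss, frames (2)
1 -> miss, frames (2 1)
5 -> miss, frames (2 1 5)
1 -> hit
6 -> miss, evict 2, frames (1 5 6)
5 -> hit
6 -> hit
9 -> miss, evict 1, frames (5 6 9)
4 -> miss, evict 5, frames (6 9 4)
5 -> miss, evict 6, frames (9 4 5)
1 -> miss, evict 9, frames (4 5 1)
5 -> hit
4 -> hit
6 -> miss, evict 4, frames (5 1 6)
Hits: 5 of 14 references → 5/14 = 0.3571.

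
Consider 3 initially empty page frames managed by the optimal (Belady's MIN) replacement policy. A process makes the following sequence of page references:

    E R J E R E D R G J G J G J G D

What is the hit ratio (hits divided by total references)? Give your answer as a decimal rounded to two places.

E → miss, frames {E}
R → miss, frames {E,R}
J → miss, frames {E,R,J}
E → hit
R → hit
E → hit
D → miss, evict E, frames {R,J,D}
R → hit
G → miss, evict R, frames {J,D,G}
J → hit
G → hit
J → hit
G → hit
J → hit
G → hit
D → hit
Hits: 11 of 16 references → 11/16 = 0.6875.

0.69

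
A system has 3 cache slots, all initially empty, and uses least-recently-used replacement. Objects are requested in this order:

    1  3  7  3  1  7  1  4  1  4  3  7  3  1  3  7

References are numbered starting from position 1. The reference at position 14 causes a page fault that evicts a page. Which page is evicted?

pos 1: 1 -> miss, frames {1}
pos 2: 3 -> miss, frames {1,3}
pos 3: 7 -> miss, frames {1,3,7}
pos 4: 3 -> hit
pos 5: 1 -> hit
pos 6: 7 -> hit
pos 7: 1 -> hit
pos 8: 4 -> miss, evict 3, frames {7,1,4}
pos 9: 1 -> hit
pos 10: 4 -> hit
pos 11: 3 -> miss, evict 7, frames {1,4,3}
pos 12: 7 -> miss, evict 1, frames {4,3,7}
pos 13: 3 -> hit
pos 14: 1 -> miss, evict 4, frames {7,3,1}
At position 14, page 4 is evicted.

4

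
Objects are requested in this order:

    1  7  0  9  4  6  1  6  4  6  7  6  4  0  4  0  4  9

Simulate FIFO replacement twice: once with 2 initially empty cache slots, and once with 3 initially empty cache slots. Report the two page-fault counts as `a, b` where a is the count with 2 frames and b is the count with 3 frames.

2 frames: F F F F F F F . F F F . F F . . . F → 13 faults.
3 frames: F F F F F F F . . . F . F F . . . F → 11 faults.
11 < 13: adding a frame reduced faults, as is typical.

13, 11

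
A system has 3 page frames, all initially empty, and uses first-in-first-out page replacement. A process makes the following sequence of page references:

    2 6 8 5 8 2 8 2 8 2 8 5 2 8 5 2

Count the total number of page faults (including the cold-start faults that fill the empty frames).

5

2 -> miss, frames (2)
6 -> miss, frames (2 6)
8 -> miss, frames (2 6 8)
5 -> miss, evict 2, frames (6 8 5)
8 -> hit
2 -> miss, evict 6, frames (8 5 2)
8 -> hit
2 -> hit
8 -> hit
2 -> hit
8 -> hit
5 -> hit
2 -> hit
8 -> hit
5 -> hit
2 -> hit
Page faults: 5.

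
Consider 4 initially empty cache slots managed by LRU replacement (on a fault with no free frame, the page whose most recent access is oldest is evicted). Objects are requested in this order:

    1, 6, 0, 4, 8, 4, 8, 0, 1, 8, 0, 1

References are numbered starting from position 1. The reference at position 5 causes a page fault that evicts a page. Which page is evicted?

1

pos 1: 1: fault, frames (1)
pos 2: 6: fault, frames (1 6)
pos 3: 0: fault, frames (1 6 0)
pos 4: 4: fault, frames (1 6 0 4)
pos 5: 8: fault, evict 1, frames (6 0 4 8)
At position 5, page 1 is evicted.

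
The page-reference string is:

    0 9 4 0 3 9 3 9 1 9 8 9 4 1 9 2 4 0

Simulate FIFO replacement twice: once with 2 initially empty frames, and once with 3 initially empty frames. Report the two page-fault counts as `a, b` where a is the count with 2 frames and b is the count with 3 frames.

2 frames: F F F F F F . . F . F F F F F F F F → 15 faults.
3 frames: F F F . F . . . F F F . F F F F F F → 13 faults.
13 < 15: adding a frame reduced faults, as is typical.

15, 13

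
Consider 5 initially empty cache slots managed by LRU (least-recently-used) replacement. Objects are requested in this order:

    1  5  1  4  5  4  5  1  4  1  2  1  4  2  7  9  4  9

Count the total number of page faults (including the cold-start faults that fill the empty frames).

1 -> fault, frames {1}
5 -> fault, frames {1,5}
1 -> hit
4 -> fault, frames {5,1,4}
5 -> hit
4 -> hit
5 -> hit
1 -> hit
4 -> hit
1 -> hit
2 -> fault, frames {5,4,1,2}
1 -> hit
4 -> hit
2 -> hit
7 -> fault, frames {5,1,4,2,7}
9 -> fault, evict 5, frames {1,4,2,7,9}
4 -> hit
9 -> hit
Page faults: 6.

6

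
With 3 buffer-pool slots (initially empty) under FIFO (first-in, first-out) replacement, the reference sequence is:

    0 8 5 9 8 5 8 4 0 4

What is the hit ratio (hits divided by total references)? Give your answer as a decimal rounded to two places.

0 -> miss, frames [0]
8 -> miss, frames [0, 8]
5 -> miss, frames [0, 8, 5]
9 -> miss, evict 0, frames [8, 5, 9]
8 -> hit
5 -> hit
8 -> hit
4 -> miss, evict 8, frames [5, 9, 4]
0 -> miss, evict 5, frames [9, 4, 0]
4 -> hit
Hits: 4 of 10 references → 4/10 = 0.4000.

0.40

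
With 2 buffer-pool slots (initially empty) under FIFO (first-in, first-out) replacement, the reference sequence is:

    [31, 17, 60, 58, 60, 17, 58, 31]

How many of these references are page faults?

31 -> miss, frames {31}
17 -> miss, frames {31,17}
60 -> miss, evict 31, frames {17,60}
58 -> miss, evict 17, frames {60,58}
60 -> hit
17 -> miss, evict 60, frames {58,17}
58 -> hit
31 -> miss, evict 58, frames {17,31}
Page faults: 6.

6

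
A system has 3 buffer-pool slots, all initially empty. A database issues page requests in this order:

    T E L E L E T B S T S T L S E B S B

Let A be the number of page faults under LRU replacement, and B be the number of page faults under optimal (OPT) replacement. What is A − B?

Under LRU: F F F . . . . F F . . . F . F F . . → 8 faults.
Under OPT: F F F . . . . F F . . . . . F F . . → 7 faults.
A − B = 8 − 7 = 1.

1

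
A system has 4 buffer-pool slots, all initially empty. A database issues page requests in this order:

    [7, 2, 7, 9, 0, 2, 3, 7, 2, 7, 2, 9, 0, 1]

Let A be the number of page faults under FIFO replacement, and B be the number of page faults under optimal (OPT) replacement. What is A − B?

Under FIFO: F F . F F . F F F . . F F F → 10 faults.
Under OPT: F F . F F . F . . . . . F F → 7 faults.
A − B = 10 − 7 = 3.

3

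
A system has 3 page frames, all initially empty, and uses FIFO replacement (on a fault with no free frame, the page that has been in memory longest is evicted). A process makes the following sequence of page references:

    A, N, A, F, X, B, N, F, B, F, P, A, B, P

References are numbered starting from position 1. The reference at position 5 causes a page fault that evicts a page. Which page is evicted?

pos 1: A -> fault, frames {A}
pos 2: N -> fault, frames {A,N}
pos 3: A -> hit
pos 4: F -> fault, frames {A,N,F}
pos 5: X -> fault, evict A, frames {N,F,X}
At position 5, page A is evicted.

A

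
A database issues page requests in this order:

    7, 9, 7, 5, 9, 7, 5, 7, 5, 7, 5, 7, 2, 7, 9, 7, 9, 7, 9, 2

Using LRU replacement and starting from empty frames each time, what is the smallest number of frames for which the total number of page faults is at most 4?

4

f=1: 20 faults
f=2: 9 faults
f=3: 5 faults
f=4: 4 faults
Smallest f with faults ≤ 4 is 4.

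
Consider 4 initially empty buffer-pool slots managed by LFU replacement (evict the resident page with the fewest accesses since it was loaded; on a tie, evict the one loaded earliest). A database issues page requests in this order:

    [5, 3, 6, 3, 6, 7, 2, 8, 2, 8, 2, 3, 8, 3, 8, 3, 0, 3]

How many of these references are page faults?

5: fault, frames {5}
3: fault, frames {5,3}
6: fault, frames {5,3,6}
3: hit
6: hit
7: fault, frames {5,3,6,7}
2: fault, evict 5, frames {3,6,7,2}
8: fault, evict 7, frames {3,6,2,8}
2: hit
8: hit
2: hit
3: hit
8: hit
3: hit
8: hit
3: hit
0: fault, evict 6, frames {3,2,8,0}
3: hit
Page faults: 7.

7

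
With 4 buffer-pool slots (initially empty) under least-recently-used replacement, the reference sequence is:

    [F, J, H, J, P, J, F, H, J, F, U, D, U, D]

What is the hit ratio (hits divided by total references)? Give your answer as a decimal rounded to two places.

0.57

F → miss, frames {F}
J → miss, frames {F,J}
H → miss, frames {F,J,H}
J → hit
P → miss, frames {F,H,J,P}
J → hit
F → hit
H → hit
J → hit
F → hit
U → miss, evict P, frames {H,J,F,U}
D → miss, evict H, frames {J,F,U,D}
U → hit
D → hit
Hits: 8 of 14 references → 8/14 = 0.5714.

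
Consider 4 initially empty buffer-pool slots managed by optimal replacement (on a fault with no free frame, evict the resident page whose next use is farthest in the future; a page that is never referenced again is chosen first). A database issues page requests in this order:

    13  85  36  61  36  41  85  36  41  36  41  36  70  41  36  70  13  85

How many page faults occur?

13: miss, frames (13)
85: miss, frames (13 85)
36: miss, frames (13 85 36)
61: miss, frames (13 85 36 61)
36: hit
41: miss, evict 61, frames (13 85 36 41)
85: hit
36: hit
41: hit
36: hit
41: hit
36: hit
70: miss, evict 85, frames (13 36 41 70)
41: hit
36: hit
70: hit
13: hit
85: miss, evict 70, frames (13 36 41 85)
Page faults: 7.

7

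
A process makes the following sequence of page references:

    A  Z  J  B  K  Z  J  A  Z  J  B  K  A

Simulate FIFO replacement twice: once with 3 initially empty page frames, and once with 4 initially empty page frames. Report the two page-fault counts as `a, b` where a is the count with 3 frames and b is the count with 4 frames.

3 frames: F F F F F F F F . . F F . → 10 faults.
4 frames: F F F F F . . F F F F F F → 11 faults.
11 > 10: adding a frame increased faults — Belady's anomaly.

10, 11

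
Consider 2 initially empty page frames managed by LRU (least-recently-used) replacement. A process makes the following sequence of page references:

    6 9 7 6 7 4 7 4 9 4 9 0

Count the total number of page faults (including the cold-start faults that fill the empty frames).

7

6: fault, frames (6)
9: fault, frames (6 9)
7: fault, evict 6, frames (9 7)
6: fault, evict 9, frames (7 6)
7: hit
4: fault, evict 6, frames (7 4)
7: hit
4: hit
9: fault, evict 7, frames (4 9)
4: hit
9: hit
0: fault, evict 4, frames (9 0)
Page faults: 7.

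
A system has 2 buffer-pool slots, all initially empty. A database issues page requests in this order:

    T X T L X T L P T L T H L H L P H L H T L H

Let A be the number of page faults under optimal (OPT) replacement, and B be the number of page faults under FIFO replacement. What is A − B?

-3

Under OPT: F F . F . F . F . F . F . . . F . F . F . F → 11 faults.
Under FIFO: F F . F . F . F . F F F F . . F F F . F . F → 14 faults.
A − B = 11 − 14 = -3.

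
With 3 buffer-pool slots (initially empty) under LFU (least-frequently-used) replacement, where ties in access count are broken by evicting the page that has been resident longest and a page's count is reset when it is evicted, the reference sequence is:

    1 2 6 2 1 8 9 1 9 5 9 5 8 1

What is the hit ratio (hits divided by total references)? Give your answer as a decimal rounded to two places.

0.50

1 -> miss, frames [1]
2 -> miss, frames [1, 2]
6 -> miss, frames [1, 2, 6]
2 -> hit
1 -> hit
8 -> miss, evict 6, frames [1, 2, 8]
9 -> miss, evict 8, frames [1, 2, 9]
1 -> hit
9 -> hit
5 -> miss, evict 2, frames [1, 9, 5]
9 -> hit
5 -> hit
8 -> miss, evict 5, frames [1, 9, 8]
1 -> hit
Hits: 7 of 14 references → 7/14 = 0.5000.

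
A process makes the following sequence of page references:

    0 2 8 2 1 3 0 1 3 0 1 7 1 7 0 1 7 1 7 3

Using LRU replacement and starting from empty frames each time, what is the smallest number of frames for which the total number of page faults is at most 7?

4

f=1: 20 faults
f=2: 15 faults
f=3: 8 faults
f=4: 7 faults
f=5: 6 faults
f=6: 6 faults
Smallest f with faults ≤ 7 is 4.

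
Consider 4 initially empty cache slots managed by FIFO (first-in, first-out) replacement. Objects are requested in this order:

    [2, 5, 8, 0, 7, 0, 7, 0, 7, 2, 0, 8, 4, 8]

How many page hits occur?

2: miss, frames (2)
5: miss, frames (2 5)
8: miss, frames (2 5 8)
0: miss, frames (2 5 8 0)
7: miss, evict 2, frames (5 8 0 7)
0: hit
7: hit
0: hit
7: hit
2: miss, evict 5, frames (8 0 7 2)
0: hit
8: hit
4: miss, evict 8, frames (0 7 2 4)
8: miss, evict 0, frames (7 2 4 8)
Hits: 6.

6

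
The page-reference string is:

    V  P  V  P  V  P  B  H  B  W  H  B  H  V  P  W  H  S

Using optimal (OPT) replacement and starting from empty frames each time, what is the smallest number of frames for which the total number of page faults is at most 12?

f=1: 18 faults
f=2: 10 faults
f=3: 8 faults
f=4: 7 faults
f=5: 6 faults
f=6: 6 faults
Smallest f with faults ≤ 12 is 2.

2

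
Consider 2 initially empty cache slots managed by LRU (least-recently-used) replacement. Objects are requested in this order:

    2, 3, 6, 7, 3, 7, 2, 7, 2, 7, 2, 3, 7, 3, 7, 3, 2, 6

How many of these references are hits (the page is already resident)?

8

2: fault, frames (2)
3: fault, frames (2 3)
6: fault, evict 2, frames (3 6)
7: fault, evict 3, frames (6 7)
3: fault, evict 6, frames (7 3)
7: hit
2: fault, evict 3, frames (7 2)
7: hit
2: hit
7: hit
2: hit
3: fault, evict 7, frames (2 3)
7: fault, evict 2, frames (3 7)
3: hit
7: hit
3: hit
2: fault, evict 7, frames (3 2)
6: fault, evict 3, frames (2 6)
Hits: 8.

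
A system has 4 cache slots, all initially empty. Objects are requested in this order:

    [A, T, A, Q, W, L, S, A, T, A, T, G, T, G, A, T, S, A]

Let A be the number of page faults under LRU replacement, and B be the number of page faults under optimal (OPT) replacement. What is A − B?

2

Under LRU: F F . F F F F F F . . F . . . . . . → 9 faults.
Under OPT: F F . F F F F . . . . F . . . . . . → 7 faults.
A − B = 9 − 7 = 2.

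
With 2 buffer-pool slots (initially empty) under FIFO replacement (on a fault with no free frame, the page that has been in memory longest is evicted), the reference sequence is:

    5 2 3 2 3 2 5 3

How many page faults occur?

4

5 -> miss, frames (5)
2 -> miss, frames (5 2)
3 -> miss, evict 5, frames (2 3)
2 -> hit
3 -> hit
2 -> hit
5 -> miss, evict 2, frames (3 5)
3 -> hit
Page faults: 4.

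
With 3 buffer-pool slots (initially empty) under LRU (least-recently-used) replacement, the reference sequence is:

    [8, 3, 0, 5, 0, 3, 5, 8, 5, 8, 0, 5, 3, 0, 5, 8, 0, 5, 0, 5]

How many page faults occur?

8 -> miss, frames [8]
3 -> miss, frames [8, 3]
0 -> miss, frames [8, 3, 0]
5 -> miss, evict 8, frames [3, 0, 5]
0 -> hit
3 -> hit
5 -> hit
8 -> miss, evict 0, frames [3, 5, 8]
5 -> hit
8 -> hit
0 -> miss, evict 3, frames [5, 8, 0]
5 -> hit
3 -> miss, evict 8, frames [0, 5, 3]
0 -> hit
5 -> hit
8 -> miss, evict 3, frames [0, 5, 8]
0 -> hit
5 -> hit
0 -> hit
5 -> hit
Page faults: 8.

8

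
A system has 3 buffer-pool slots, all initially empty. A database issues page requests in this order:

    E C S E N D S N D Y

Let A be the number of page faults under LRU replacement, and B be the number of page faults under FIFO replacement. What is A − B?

1

Under LRU: F F F . F F F . . F → 7 faults.
Under FIFO: F F F . F F . . . F → 6 faults.
A − B = 7 − 6 = 1.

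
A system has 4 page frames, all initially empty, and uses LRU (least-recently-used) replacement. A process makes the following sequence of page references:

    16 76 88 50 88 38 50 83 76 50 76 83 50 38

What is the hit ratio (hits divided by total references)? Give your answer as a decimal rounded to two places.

16: miss, frames {16}
76: miss, frames {16,76}
88: miss, frames {16,76,88}
50: miss, frames {16,76,88,50}
88: hit
38: miss, evict 16, frames {76,50,88,38}
50: hit
83: miss, evict 76, frames {88,38,50,83}
76: miss, evict 88, frames {38,50,83,76}
50: hit
76: hit
83: hit
50: hit
38: hit
Hits: 7 of 14 references → 7/14 = 0.5000.

0.50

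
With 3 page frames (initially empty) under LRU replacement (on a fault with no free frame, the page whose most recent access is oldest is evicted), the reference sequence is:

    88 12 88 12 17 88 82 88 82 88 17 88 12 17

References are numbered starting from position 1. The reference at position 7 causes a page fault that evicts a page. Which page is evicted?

12

pos 1: 88 -> miss, frames (88)
pos 2: 12 -> miss, frames (88 12)
pos 3: 88 -> hit
pos 4: 12 -> hit
pos 5: 17 -> miss, frames (88 12 17)
pos 6: 88 -> hit
pos 7: 82 -> miss, evict 12, frames (17 88 82)
At position 7, page 12 is evicted.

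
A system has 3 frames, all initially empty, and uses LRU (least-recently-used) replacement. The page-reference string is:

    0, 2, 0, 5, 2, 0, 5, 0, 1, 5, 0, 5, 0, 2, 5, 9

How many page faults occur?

0: miss, frames [0]
2: miss, frames [0, 2]
0: hit
5: miss, frames [2, 0, 5]
2: hit
0: hit
5: hit
0: hit
1: miss, evict 2, frames [5, 0, 1]
5: hit
0: hit
5: hit
0: hit
2: miss, evict 1, frames [5, 0, 2]
5: hit
9: miss, evict 0, frames [2, 5, 9]
Page faults: 6.

6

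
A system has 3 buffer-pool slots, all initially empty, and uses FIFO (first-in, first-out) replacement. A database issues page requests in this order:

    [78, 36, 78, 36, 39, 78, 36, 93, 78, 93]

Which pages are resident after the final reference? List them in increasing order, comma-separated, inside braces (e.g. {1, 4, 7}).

78: fault, frames [78]
36: fault, frames [78, 36]
78: hit
36: hit
39: fault, frames [78, 36, 39]
78: hit
36: hit
93: fault, evict 78, frames [36, 39, 93]
78: fault, evict 36, frames [39, 93, 78]
93: hit

{39, 78, 93}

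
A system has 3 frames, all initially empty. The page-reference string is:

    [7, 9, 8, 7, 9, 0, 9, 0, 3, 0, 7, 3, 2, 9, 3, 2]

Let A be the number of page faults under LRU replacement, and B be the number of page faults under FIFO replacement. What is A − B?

-1

Under LRU: F F F . . F . . F . F . F F . . → 8 faults.
Under FIFO: F F F . . F . . F . F . F F F . → 9 faults.
A − B = 8 − 9 = -1.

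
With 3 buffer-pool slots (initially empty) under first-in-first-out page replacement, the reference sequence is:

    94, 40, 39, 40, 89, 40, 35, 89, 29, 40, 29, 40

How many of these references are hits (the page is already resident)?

5

94: miss, frames {94}
40: miss, frames {94,40}
39: miss, frames {94,40,39}
40: hit
89: miss, evict 94, frames {40,39,89}
40: hit
35: miss, evict 40, frames {39,89,35}
89: hit
29: miss, evict 39, frames {89,35,29}
40: miss, evict 89, frames {35,29,40}
29: hit
40: hit
Hits: 5.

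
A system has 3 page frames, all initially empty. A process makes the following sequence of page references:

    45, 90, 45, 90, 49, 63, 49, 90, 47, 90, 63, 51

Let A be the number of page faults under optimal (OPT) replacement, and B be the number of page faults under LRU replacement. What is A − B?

Under OPT: F F . . F F . . F . . F → 6 faults.
Under LRU: F F . . F F . . F . F F → 7 faults.
A − B = 6 − 7 = -1.

-1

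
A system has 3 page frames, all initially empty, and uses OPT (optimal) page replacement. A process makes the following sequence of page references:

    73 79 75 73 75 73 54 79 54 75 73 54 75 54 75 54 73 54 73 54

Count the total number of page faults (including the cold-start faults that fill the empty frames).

73 -> fault, frames {73}
79 -> fault, frames {73,79}
75 -> fault, frames {73,79,75}
73 -> hit
75 -> hit
73 -> hit
54 -> fault, evict 73, frames {79,75,54}
79 -> hit
54 -> hit
75 -> hit
73 -> fault, evict 79, frames {75,54,73}
54 -> hit
75 -> hit
54 -> hit
75 -> hit
54 -> hit
73 -> hit
54 -> hit
73 -> hit
54 -> hit
Page faults: 5.

5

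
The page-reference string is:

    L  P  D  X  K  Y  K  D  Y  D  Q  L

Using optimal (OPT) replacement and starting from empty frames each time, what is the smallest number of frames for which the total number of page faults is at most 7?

f=1: 12 faults
f=2: 9 faults
f=3: 8 faults
f=4: 7 faults
f=5: 7 faults
f=6: 7 faults
f=7: 7 faults
Smallest f with faults ≤ 7 is 4.

4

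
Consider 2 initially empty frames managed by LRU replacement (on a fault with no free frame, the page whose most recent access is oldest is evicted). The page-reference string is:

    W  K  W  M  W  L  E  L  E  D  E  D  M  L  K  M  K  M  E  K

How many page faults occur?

12

W: miss, frames {W}
K: miss, frames {W,K}
W: hit
M: miss, evict K, frames {W,M}
W: hit
L: miss, evict M, frames {W,L}
E: miss, evict W, frames {L,E}
L: hit
E: hit
D: miss, evict L, frames {E,D}
E: hit
D: hit
M: miss, evict E, frames {D,M}
L: miss, evict D, frames {M,L}
K: miss, evict M, frames {L,K}
M: miss, evict L, frames {K,M}
K: hit
M: hit
E: miss, evict K, frames {M,E}
K: miss, evict M, frames {E,K}
Page faults: 12.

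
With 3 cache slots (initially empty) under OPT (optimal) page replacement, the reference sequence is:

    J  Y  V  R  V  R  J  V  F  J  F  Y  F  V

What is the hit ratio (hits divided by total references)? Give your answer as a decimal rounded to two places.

J -> fault, frames (J)
Y -> fault, frames (J Y)
V -> fault, frames (J Y V)
R -> fault, evict Y, frames (J V R)
V -> hit
R -> hit
J -> hit
V -> hit
F -> fault, evict R, frames (J V F)
J -> hit
F -> hit
Y -> fault, evict J, frames (V F Y)
F -> hit
V -> hit
Hits: 8 of 14 references → 8/14 = 0.5714.

0.57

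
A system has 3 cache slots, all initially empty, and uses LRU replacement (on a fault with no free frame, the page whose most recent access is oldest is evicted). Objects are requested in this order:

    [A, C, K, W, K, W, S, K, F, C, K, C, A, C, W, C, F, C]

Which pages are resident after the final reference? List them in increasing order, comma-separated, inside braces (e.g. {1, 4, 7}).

{C, F, W}

A → fault, frames {A}
C → fault, frames {A,C}
K → fault, frames {A,C,K}
W → fault, evict A, frames {C,K,W}
K → hit
W → hit
S → fault, evict C, frames {K,W,S}
K → hit
F → fault, evict W, frames {S,K,F}
C → fault, evict S, frames {K,F,C}
K → hit
C → hit
A → fault, evict F, frames {K,C,A}
C → hit
W → fault, evict K, frames {A,C,W}
C → hit
F → fault, evict A, frames {W,C,F}
C → hit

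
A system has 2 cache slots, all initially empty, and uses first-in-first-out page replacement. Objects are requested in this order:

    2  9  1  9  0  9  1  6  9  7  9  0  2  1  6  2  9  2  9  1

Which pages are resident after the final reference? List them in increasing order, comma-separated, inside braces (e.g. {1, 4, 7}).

{1, 9}

2: fault, frames [2]
9: fault, frames [2, 9]
1: fault, evict 2, frames [9, 1]
9: hit
0: fault, evict 9, frames [1, 0]
9: fault, evict 1, frames [0, 9]
1: fault, evict 0, frames [9, 1]
6: fault, evict 9, frames [1, 6]
9: fault, evict 1, frames [6, 9]
7: fault, evict 6, frames [9, 7]
9: hit
0: fault, evict 9, frames [7, 0]
2: fault, evict 7, frames [0, 2]
1: fault, evict 0, frames [2, 1]
6: fault, evict 2, frames [1, 6]
2: fault, evict 1, frames [6, 2]
9: fault, evict 6, frames [2, 9]
2: hit
9: hit
1: fault, evict 2, frames [9, 1]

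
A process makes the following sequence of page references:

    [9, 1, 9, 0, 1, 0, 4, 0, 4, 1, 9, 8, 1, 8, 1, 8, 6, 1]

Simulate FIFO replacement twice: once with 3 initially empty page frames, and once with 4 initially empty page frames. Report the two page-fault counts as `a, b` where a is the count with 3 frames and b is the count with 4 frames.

8, 7

3 frames: F F . F . . F . . . F F F . . . F . → 8 faults.
4 frames: F F . F . . F . . . . F . . . . F F → 7 faults.
7 < 8: adding a frame reduced faults, as is typical.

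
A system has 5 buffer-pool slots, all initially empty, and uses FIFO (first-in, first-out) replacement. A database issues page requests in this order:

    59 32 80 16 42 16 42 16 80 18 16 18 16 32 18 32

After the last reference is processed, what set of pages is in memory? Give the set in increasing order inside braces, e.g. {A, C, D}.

59 -> miss, frames {59}
32 -> miss, frames {59,32}
80 -> miss, frames {59,32,80}
16 -> miss, frames {59,32,80,16}
42 -> miss, frames {59,32,80,16,42}
16 -> hit
42 -> hit
16 -> hit
80 -> hit
18 -> miss, evict 59, frames {32,80,16,42,18}
16 -> hit
18 -> hit
16 -> hit
32 -> hit
18 -> hit
32 -> hit

{16, 18, 32, 42, 80}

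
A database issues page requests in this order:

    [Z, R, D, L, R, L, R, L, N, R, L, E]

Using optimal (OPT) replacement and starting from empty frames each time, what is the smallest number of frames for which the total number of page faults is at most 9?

f=1: 12 faults
f=2: 7 faults
f=3: 6 faults
f=4: 6 faults
f=5: 6 faults
f=6: 6 faults
Smallest f with faults ≤ 9 is 2.

2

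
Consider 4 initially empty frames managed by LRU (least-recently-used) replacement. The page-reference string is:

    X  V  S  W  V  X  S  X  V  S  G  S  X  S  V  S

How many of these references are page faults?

X: miss, frames [X]
V: miss, frames [X, V]
S: miss, frames [X, V, S]
W: miss, frames [X, V, S, W]
V: hit
X: hit
S: hit
X: hit
V: hit
S: hit
G: miss, evict W, frames [X, V, S, G]
S: hit
X: hit
S: hit
V: hit
S: hit
Page faults: 5.

5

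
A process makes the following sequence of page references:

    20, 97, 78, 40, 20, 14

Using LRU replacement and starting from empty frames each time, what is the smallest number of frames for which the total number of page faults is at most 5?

f=1: 6 faults
f=2: 6 faults
f=3: 6 faults
f=4: 5 faults
f=5: 5 faults
Smallest f with faults ≤ 5 is 4.

4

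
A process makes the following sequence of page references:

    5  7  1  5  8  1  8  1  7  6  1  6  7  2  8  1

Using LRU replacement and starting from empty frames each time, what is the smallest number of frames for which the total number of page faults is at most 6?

5

f=1: 16 faults
f=2: 13 faults
f=3: 9 faults
f=4: 8 faults
f=5: 6 faults
f=6: 6 faults
Smallest f with faults ≤ 6 is 5.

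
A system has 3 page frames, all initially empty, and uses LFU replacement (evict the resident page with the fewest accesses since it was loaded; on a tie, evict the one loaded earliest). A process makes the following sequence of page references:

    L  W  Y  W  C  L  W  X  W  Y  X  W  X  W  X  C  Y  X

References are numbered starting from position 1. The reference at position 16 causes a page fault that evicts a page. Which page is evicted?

pos 1: L → fault, frames (L)
pos 2: W → fault, frames (L W)
pos 3: Y → fault, frames (L W Y)
pos 4: W → hit
pos 5: C → fault, evict L, frames (W Y C)
pos 6: L → fault, evict Y, frames (W C L)
pos 7: W → hit
pos 8: X → fault, evict C, frames (W L X)
pos 9: W → hit
pos 10: Y → fault, evict L, frames (W X Y)
pos 11: X → hit
pos 12: W → hit
pos 13: X → hit
pos 14: W → hit
pos 15: X → hit
pos 16: C → fault, evict Y, frames (W X C)
At position 16, page Y is evicted.

Y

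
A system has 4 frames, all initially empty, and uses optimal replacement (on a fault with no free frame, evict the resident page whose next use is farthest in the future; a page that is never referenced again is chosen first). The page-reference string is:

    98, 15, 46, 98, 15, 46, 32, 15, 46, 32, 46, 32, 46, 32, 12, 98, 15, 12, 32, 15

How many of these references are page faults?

98 -> fault, frames (98)
15 -> fault, frames (98 15)
46 -> fault, frames (98 15 46)
98 -> hit
15 -> hit
46 -> hit
32 -> fault, frames (98 15 46 32)
15 -> hit
46 -> hit
32 -> hit
46 -> hit
32 -> hit
46 -> hit
32 -> hit
12 -> fault, evict 46, frames (98 15 32 12)
98 -> hit
15 -> hit
12 -> hit
32 -> hit
15 -> hit
Page faults: 5.

5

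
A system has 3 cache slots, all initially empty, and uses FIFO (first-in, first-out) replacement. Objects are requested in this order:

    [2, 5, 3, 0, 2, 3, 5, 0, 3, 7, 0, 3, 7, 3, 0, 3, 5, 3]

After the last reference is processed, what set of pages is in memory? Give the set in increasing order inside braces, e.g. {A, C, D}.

{0, 3, 5}

2 → fault, frames {2}
5 → fault, frames {2,5}
3 → fault, frames {2,5,3}
0 → fault, evict 2, frames {5,3,0}
2 → fault, evict 5, frames {3,0,2}
3 → hit
5 → fault, evict 3, frames {0,2,5}
0 → hit
3 → fault, evict 0, frames {2,5,3}
7 → fault, evict 2, frames {5,3,7}
0 → fault, evict 5, frames {3,7,0}
3 → hit
7 → hit
3 → hit
0 → hit
3 → hit
5 → fault, evict 3, frames {7,0,5}
3 → fault, evict 7, frames {0,5,3}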